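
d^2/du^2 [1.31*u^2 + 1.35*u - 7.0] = 2.62000000000000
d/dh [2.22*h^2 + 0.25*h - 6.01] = 4.44*h + 0.25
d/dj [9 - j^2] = -2*j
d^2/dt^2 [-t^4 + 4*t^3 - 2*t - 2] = 12*t*(2 - t)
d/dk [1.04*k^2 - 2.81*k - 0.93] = 2.08*k - 2.81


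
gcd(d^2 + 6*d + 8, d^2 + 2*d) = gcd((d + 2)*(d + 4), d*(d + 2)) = d + 2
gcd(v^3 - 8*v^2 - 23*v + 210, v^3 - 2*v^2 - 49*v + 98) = v - 7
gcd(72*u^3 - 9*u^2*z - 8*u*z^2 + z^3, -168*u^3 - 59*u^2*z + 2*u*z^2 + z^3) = -24*u^2 - 5*u*z + z^2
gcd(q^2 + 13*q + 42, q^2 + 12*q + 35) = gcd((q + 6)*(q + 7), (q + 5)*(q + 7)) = q + 7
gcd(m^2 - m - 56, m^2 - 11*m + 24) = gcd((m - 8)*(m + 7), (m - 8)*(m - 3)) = m - 8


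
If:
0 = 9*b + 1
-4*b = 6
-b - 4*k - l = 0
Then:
No Solution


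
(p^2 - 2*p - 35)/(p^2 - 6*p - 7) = (p + 5)/(p + 1)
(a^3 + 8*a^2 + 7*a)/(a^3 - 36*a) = (a^2 + 8*a + 7)/(a^2 - 36)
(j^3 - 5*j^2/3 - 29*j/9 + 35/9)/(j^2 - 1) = (9*j^2 - 6*j - 35)/(9*(j + 1))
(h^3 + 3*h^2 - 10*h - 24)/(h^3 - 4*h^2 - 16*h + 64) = (h^2 - h - 6)/(h^2 - 8*h + 16)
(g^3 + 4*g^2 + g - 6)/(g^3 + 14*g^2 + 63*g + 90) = (g^2 + g - 2)/(g^2 + 11*g + 30)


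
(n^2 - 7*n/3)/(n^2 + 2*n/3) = (3*n - 7)/(3*n + 2)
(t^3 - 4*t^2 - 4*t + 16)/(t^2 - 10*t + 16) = (t^2 - 2*t - 8)/(t - 8)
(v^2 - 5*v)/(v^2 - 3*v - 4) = v*(5 - v)/(-v^2 + 3*v + 4)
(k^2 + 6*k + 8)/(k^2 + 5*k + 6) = (k + 4)/(k + 3)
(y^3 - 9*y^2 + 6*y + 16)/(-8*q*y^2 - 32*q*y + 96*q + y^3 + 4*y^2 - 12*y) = (y^2 - 7*y - 8)/(-8*q*y - 48*q + y^2 + 6*y)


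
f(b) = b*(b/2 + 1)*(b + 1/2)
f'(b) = b*(b/2 + 1) + b*(b + 1/2)/2 + (b/2 + 1)*(b + 1/2)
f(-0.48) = -0.01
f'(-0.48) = -0.35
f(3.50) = 38.50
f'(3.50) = 27.62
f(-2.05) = -0.08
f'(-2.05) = 1.68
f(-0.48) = -0.01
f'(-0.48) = -0.35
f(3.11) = 28.69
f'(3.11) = 22.78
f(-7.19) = -124.82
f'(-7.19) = 60.07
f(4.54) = 74.82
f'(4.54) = 42.77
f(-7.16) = -123.03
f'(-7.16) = 59.50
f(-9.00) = -267.75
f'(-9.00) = 99.50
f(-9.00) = -267.75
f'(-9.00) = 99.50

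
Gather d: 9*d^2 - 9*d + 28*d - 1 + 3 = 9*d^2 + 19*d + 2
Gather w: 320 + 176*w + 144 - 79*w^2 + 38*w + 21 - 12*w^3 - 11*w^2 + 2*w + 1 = -12*w^3 - 90*w^2 + 216*w + 486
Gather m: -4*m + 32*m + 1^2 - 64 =28*m - 63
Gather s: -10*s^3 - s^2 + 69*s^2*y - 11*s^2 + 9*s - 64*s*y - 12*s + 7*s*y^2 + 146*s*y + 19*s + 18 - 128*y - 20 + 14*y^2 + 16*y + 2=-10*s^3 + s^2*(69*y - 12) + s*(7*y^2 + 82*y + 16) + 14*y^2 - 112*y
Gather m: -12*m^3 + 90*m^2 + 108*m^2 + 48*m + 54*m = -12*m^3 + 198*m^2 + 102*m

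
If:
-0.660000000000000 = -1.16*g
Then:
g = 0.57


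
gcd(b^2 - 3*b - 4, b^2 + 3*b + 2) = b + 1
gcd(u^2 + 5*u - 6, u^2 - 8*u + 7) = u - 1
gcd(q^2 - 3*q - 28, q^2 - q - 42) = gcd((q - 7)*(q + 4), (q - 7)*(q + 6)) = q - 7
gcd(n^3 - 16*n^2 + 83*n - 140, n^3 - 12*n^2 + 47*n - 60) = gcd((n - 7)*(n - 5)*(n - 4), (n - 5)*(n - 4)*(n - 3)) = n^2 - 9*n + 20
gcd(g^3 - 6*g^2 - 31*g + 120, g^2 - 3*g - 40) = g^2 - 3*g - 40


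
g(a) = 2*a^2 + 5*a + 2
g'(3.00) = 17.00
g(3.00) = 35.00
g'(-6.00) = -19.00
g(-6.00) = 44.00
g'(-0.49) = 3.04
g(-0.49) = 0.03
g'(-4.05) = -11.20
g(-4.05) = 14.56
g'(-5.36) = -16.44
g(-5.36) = 32.66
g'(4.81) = 24.24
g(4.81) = 72.32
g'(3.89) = 20.56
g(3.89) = 51.71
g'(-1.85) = -2.40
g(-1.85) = -0.40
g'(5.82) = 28.28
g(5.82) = 98.84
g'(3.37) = 18.48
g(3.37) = 41.56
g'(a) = 4*a + 5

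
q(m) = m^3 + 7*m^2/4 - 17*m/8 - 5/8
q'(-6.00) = 84.88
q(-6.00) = -140.88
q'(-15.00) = 620.38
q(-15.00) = -2950.00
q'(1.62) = 11.42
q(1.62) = 4.78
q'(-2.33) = 6.01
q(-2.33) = 1.18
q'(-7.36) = 134.62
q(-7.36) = -288.88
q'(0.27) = -0.96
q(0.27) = -1.05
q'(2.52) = 25.75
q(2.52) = 21.14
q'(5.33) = 101.76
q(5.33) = 189.18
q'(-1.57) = -0.23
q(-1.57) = 3.15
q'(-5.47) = 68.49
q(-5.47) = -100.31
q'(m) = 3*m^2 + 7*m/2 - 17/8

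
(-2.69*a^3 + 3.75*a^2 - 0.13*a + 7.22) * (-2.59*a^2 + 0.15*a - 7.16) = 6.9671*a^5 - 10.116*a^4 + 20.1596*a^3 - 45.5693*a^2 + 2.0138*a - 51.6952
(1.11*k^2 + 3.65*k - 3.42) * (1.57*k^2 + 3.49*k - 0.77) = 1.7427*k^4 + 9.6044*k^3 + 6.5144*k^2 - 14.7463*k + 2.6334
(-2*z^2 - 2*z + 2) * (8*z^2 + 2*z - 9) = -16*z^4 - 20*z^3 + 30*z^2 + 22*z - 18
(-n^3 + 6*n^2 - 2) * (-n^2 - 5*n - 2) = n^5 - n^4 - 28*n^3 - 10*n^2 + 10*n + 4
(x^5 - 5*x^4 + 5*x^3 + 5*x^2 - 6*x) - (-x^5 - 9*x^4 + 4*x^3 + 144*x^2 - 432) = 2*x^5 + 4*x^4 + x^3 - 139*x^2 - 6*x + 432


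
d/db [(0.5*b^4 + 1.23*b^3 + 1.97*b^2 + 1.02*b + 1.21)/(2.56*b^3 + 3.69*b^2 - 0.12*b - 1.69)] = (1.28*b^6 + 3.69*b^5 - 0.6845*b^4 - 8.8976*b^3 - 19.5291*b^2 - 15.5884*b - 1.5786)/(6.5536*b^6 + 18.8928*b^5 + 13.0017*b^4 - 9.5384*b^3 - 12.4578*b^2 + 0.4056*b + 2.8561)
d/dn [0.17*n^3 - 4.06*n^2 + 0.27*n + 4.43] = 0.51*n^2 - 8.12*n + 0.27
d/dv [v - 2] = 1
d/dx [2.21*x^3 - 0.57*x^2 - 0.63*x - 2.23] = 6.63*x^2 - 1.14*x - 0.63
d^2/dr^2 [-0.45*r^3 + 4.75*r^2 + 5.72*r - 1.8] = 9.5 - 2.7*r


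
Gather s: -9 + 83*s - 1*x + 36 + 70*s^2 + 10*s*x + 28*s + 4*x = 70*s^2 + s*(10*x + 111) + 3*x + 27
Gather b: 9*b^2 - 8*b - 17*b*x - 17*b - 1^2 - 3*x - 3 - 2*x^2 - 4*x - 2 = 9*b^2 + b*(-17*x - 25) - 2*x^2 - 7*x - 6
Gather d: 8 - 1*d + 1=9 - d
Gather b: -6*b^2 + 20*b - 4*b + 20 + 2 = -6*b^2 + 16*b + 22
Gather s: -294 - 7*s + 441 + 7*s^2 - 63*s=7*s^2 - 70*s + 147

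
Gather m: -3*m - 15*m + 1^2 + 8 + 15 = 24 - 18*m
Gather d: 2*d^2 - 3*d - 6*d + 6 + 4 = 2*d^2 - 9*d + 10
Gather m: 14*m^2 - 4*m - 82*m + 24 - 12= 14*m^2 - 86*m + 12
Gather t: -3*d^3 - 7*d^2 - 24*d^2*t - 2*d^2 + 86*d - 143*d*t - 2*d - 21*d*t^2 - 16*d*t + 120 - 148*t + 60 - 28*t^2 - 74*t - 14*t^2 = -3*d^3 - 9*d^2 + 84*d + t^2*(-21*d - 42) + t*(-24*d^2 - 159*d - 222) + 180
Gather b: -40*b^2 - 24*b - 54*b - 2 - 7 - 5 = -40*b^2 - 78*b - 14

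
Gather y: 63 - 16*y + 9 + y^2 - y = y^2 - 17*y + 72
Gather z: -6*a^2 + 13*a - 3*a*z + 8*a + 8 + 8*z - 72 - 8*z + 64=-6*a^2 - 3*a*z + 21*a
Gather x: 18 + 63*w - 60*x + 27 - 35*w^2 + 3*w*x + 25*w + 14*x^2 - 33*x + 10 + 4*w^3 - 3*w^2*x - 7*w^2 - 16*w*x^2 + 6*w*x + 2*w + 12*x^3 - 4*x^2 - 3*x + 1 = 4*w^3 - 42*w^2 + 90*w + 12*x^3 + x^2*(10 - 16*w) + x*(-3*w^2 + 9*w - 96) + 56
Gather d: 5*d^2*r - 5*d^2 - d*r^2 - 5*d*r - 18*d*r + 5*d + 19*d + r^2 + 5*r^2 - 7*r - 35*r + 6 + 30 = d^2*(5*r - 5) + d*(-r^2 - 23*r + 24) + 6*r^2 - 42*r + 36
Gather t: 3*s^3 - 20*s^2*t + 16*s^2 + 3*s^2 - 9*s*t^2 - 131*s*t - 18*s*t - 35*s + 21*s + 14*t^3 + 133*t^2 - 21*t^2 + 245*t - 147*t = 3*s^3 + 19*s^2 - 14*s + 14*t^3 + t^2*(112 - 9*s) + t*(-20*s^2 - 149*s + 98)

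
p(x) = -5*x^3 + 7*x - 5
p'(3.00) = -128.00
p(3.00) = -119.00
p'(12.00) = -2153.00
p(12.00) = -8561.00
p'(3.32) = -158.34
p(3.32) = -164.73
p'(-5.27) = -409.59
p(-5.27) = 689.93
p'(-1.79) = -41.06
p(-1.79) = 11.15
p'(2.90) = -119.15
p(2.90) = -106.64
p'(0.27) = 5.91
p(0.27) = -3.21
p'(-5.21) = -400.16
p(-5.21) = 665.63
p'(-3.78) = -207.33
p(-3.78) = 238.59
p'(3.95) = -227.04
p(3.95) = -285.50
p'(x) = 7 - 15*x^2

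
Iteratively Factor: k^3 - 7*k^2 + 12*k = (k - 4)*(k^2 - 3*k) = (k - 4)*(k - 3)*(k)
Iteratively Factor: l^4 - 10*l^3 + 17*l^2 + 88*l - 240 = (l - 5)*(l^3 - 5*l^2 - 8*l + 48) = (l - 5)*(l - 4)*(l^2 - l - 12) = (l - 5)*(l - 4)^2*(l + 3)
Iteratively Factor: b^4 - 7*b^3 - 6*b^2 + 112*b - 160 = (b + 4)*(b^3 - 11*b^2 + 38*b - 40) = (b - 5)*(b + 4)*(b^2 - 6*b + 8) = (b - 5)*(b - 2)*(b + 4)*(b - 4)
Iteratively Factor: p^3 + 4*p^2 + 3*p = (p + 3)*(p^2 + p) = (p + 1)*(p + 3)*(p)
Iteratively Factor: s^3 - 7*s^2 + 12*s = (s - 3)*(s^2 - 4*s) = s*(s - 3)*(s - 4)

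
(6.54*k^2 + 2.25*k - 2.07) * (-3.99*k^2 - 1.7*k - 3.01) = -26.0946*k^4 - 20.0955*k^3 - 15.2511*k^2 - 3.2535*k + 6.2307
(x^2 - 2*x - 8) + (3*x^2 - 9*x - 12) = 4*x^2 - 11*x - 20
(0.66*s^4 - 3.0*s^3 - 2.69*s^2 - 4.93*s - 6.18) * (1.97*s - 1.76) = 1.3002*s^5 - 7.0716*s^4 - 0.0192999999999994*s^3 - 4.9777*s^2 - 3.4978*s + 10.8768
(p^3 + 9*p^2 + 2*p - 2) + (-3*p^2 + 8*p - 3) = p^3 + 6*p^2 + 10*p - 5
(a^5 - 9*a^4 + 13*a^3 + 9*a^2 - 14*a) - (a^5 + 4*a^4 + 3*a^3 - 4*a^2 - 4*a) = -13*a^4 + 10*a^3 + 13*a^2 - 10*a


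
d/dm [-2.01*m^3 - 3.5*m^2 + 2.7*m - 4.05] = -6.03*m^2 - 7.0*m + 2.7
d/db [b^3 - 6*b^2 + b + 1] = 3*b^2 - 12*b + 1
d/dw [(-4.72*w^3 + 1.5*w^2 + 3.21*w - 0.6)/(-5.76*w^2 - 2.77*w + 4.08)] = (27.1872*w^4 + 26.1488*w^3 - 43.4382*w^2 + 5.328*w + 11.4348)/(33.1776*w^4 + 31.9104*w^3 - 39.3287*w^2 - 22.6032*w + 16.6464)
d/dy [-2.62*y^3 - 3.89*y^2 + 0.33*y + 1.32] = -7.86*y^2 - 7.78*y + 0.33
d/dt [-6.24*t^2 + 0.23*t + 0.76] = 0.23 - 12.48*t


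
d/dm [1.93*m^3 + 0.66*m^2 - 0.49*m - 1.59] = 5.79*m^2 + 1.32*m - 0.49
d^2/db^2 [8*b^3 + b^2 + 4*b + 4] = 48*b + 2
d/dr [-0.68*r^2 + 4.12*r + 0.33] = 4.12 - 1.36*r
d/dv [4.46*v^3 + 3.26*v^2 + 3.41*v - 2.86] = 13.38*v^2 + 6.52*v + 3.41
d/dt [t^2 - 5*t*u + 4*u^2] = 2*t - 5*u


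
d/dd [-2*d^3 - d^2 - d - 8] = -6*d^2 - 2*d - 1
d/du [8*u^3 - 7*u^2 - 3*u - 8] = 24*u^2 - 14*u - 3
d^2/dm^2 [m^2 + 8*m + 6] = 2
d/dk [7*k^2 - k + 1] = 14*k - 1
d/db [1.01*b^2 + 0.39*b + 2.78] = 2.02*b + 0.39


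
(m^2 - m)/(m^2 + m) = (m - 1)/(m + 1)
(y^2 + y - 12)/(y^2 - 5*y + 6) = (y + 4)/(y - 2)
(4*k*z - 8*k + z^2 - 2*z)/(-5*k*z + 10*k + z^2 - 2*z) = (4*k + z)/(-5*k + z)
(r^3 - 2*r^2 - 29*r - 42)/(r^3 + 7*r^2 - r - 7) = (r^3 - 2*r^2 - 29*r - 42)/(r^3 + 7*r^2 - r - 7)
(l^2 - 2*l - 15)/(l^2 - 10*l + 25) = (l + 3)/(l - 5)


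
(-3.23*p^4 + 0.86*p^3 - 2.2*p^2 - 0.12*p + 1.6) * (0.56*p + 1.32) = -1.8088*p^5 - 3.782*p^4 - 0.0968000000000002*p^3 - 2.9712*p^2 + 0.7376*p + 2.112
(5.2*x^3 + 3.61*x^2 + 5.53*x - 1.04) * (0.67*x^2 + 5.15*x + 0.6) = 3.484*x^5 + 29.1987*x^4 + 25.4166*x^3 + 29.9487*x^2 - 2.038*x - 0.624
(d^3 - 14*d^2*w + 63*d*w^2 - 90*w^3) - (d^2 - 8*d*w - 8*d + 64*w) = d^3 - 14*d^2*w - d^2 + 63*d*w^2 + 8*d*w + 8*d - 90*w^3 - 64*w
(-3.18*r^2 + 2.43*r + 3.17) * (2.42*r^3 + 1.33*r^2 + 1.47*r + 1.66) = -7.6956*r^5 + 1.6512*r^4 + 6.2287*r^3 + 2.5094*r^2 + 8.6937*r + 5.2622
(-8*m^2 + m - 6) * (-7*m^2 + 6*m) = 56*m^4 - 55*m^3 + 48*m^2 - 36*m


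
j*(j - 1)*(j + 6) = j^3 + 5*j^2 - 6*j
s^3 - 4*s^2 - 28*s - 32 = (s - 8)*(s + 2)^2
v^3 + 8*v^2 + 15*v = v*(v + 3)*(v + 5)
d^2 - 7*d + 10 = (d - 5)*(d - 2)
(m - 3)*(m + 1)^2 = m^3 - m^2 - 5*m - 3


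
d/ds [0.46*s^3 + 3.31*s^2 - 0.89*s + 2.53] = 1.38*s^2 + 6.62*s - 0.89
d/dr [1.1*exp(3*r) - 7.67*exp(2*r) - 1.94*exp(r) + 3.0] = (3.3*exp(2*r) - 15.34*exp(r) - 1.94)*exp(r)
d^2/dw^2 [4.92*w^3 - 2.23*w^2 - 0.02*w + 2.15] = 29.52*w - 4.46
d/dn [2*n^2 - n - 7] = 4*n - 1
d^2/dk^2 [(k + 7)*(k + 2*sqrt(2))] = 2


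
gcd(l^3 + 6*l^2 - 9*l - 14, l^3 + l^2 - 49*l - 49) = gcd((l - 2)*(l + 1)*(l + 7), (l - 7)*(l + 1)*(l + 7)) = l^2 + 8*l + 7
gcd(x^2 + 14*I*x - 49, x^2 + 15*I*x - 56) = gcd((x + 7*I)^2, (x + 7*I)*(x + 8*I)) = x + 7*I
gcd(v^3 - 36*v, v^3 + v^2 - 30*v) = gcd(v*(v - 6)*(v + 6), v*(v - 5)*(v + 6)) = v^2 + 6*v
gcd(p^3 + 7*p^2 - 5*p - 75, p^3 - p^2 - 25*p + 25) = p + 5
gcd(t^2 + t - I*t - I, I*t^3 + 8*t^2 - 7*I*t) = t - I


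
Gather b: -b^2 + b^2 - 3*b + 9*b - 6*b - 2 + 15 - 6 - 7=0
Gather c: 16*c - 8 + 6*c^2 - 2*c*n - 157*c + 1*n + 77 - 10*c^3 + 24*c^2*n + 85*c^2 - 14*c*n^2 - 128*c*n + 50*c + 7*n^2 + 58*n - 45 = -10*c^3 + c^2*(24*n + 91) + c*(-14*n^2 - 130*n - 91) + 7*n^2 + 59*n + 24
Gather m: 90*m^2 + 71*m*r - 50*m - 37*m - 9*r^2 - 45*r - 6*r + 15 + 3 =90*m^2 + m*(71*r - 87) - 9*r^2 - 51*r + 18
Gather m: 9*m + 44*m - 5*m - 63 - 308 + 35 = 48*m - 336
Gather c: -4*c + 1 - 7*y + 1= -4*c - 7*y + 2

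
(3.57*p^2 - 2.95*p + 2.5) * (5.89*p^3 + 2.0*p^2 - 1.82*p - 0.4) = 21.0273*p^5 - 10.2355*p^4 + 2.3276*p^3 + 8.941*p^2 - 3.37*p - 1.0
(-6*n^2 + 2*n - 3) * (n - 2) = -6*n^3 + 14*n^2 - 7*n + 6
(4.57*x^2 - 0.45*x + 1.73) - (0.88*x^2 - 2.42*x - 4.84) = 3.69*x^2 + 1.97*x + 6.57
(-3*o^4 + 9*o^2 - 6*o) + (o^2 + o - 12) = -3*o^4 + 10*o^2 - 5*o - 12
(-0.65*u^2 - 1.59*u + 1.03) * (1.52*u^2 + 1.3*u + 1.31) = -0.988*u^4 - 3.2618*u^3 - 1.3529*u^2 - 0.7439*u + 1.3493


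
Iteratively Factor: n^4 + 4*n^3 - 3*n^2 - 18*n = (n + 3)*(n^3 + n^2 - 6*n) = n*(n + 3)*(n^2 + n - 6) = n*(n + 3)^2*(n - 2)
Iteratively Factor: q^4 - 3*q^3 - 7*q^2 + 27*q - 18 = (q + 3)*(q^3 - 6*q^2 + 11*q - 6) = (q - 3)*(q + 3)*(q^2 - 3*q + 2) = (q - 3)*(q - 1)*(q + 3)*(q - 2)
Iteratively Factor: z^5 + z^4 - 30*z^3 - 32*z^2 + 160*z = (z - 5)*(z^4 + 6*z^3 - 32*z) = (z - 5)*(z + 4)*(z^3 + 2*z^2 - 8*z) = (z - 5)*(z + 4)^2*(z^2 - 2*z) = z*(z - 5)*(z + 4)^2*(z - 2)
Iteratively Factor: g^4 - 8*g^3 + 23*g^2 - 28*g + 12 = (g - 1)*(g^3 - 7*g^2 + 16*g - 12) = (g - 2)*(g - 1)*(g^2 - 5*g + 6) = (g - 2)^2*(g - 1)*(g - 3)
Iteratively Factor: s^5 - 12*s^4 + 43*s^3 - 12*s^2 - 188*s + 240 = (s + 2)*(s^4 - 14*s^3 + 71*s^2 - 154*s + 120) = (s - 4)*(s + 2)*(s^3 - 10*s^2 + 31*s - 30) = (s - 5)*(s - 4)*(s + 2)*(s^2 - 5*s + 6) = (s - 5)*(s - 4)*(s - 2)*(s + 2)*(s - 3)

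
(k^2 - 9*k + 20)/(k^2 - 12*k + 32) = (k - 5)/(k - 8)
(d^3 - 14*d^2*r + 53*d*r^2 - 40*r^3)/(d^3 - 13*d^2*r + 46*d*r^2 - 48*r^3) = (d^2 - 6*d*r + 5*r^2)/(d^2 - 5*d*r + 6*r^2)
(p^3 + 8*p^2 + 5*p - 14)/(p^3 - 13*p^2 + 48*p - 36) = (p^2 + 9*p + 14)/(p^2 - 12*p + 36)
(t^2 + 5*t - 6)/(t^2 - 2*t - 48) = (t - 1)/(t - 8)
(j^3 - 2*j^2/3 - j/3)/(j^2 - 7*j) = (3*j^2 - 2*j - 1)/(3*(j - 7))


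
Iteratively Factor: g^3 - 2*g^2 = (g)*(g^2 - 2*g) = g^2*(g - 2)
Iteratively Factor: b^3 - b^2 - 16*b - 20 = (b + 2)*(b^2 - 3*b - 10) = (b + 2)^2*(b - 5)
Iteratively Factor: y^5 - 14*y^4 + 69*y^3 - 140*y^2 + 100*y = (y)*(y^4 - 14*y^3 + 69*y^2 - 140*y + 100) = y*(y - 2)*(y^3 - 12*y^2 + 45*y - 50) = y*(y - 2)^2*(y^2 - 10*y + 25) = y*(y - 5)*(y - 2)^2*(y - 5)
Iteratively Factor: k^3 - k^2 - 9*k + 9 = (k - 3)*(k^2 + 2*k - 3) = (k - 3)*(k + 3)*(k - 1)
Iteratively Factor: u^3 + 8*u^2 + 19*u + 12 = (u + 3)*(u^2 + 5*u + 4) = (u + 3)*(u + 4)*(u + 1)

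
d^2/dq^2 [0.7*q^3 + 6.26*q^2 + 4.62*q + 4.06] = 4.2*q + 12.52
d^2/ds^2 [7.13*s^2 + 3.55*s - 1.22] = 14.2600000000000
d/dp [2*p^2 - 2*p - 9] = 4*p - 2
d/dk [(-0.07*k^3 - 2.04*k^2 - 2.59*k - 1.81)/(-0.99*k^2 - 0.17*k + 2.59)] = (0.0693*k^4 + 0.0238000000000005*k^3 - 2.7612*k^2 - 14.151*k - 7.0158)/(0.9801*k^4 + 0.3366*k^3 - 5.0993*k^2 - 0.8806*k + 6.7081)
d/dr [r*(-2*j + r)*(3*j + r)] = -6*j^2 + 2*j*r + 3*r^2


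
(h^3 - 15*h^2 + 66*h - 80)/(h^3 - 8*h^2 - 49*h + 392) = (h^2 - 7*h + 10)/(h^2 - 49)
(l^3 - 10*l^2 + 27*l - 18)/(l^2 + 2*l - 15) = (l^2 - 7*l + 6)/(l + 5)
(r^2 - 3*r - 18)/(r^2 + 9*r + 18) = (r - 6)/(r + 6)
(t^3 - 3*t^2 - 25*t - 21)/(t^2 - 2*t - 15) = (t^2 - 6*t - 7)/(t - 5)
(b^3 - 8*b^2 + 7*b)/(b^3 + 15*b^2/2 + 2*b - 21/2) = 2*b*(b - 7)/(2*b^2 + 17*b + 21)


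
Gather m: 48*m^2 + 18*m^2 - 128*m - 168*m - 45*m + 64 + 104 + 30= 66*m^2 - 341*m + 198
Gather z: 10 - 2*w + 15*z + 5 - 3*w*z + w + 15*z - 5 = -w + z*(30 - 3*w) + 10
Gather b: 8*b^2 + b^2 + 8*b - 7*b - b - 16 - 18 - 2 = 9*b^2 - 36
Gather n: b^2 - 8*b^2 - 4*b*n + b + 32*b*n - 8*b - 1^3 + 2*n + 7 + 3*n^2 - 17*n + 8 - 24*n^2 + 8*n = -7*b^2 - 7*b - 21*n^2 + n*(28*b - 7) + 14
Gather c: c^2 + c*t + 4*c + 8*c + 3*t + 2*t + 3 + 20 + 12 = c^2 + c*(t + 12) + 5*t + 35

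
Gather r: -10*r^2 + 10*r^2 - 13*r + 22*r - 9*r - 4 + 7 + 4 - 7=0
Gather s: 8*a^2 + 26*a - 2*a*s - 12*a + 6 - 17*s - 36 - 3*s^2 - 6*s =8*a^2 + 14*a - 3*s^2 + s*(-2*a - 23) - 30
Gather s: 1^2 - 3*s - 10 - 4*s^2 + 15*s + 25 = -4*s^2 + 12*s + 16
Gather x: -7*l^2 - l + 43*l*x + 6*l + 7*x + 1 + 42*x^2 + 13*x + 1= -7*l^2 + 5*l + 42*x^2 + x*(43*l + 20) + 2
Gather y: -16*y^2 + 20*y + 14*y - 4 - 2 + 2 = -16*y^2 + 34*y - 4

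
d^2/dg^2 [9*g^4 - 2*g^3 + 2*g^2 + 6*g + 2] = 108*g^2 - 12*g + 4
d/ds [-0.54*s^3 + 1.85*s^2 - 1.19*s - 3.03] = -1.62*s^2 + 3.7*s - 1.19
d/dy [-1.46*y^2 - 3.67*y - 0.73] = -2.92*y - 3.67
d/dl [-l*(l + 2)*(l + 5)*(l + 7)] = -4*l^3 - 42*l^2 - 118*l - 70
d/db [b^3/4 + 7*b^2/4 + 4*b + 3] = 3*b^2/4 + 7*b/2 + 4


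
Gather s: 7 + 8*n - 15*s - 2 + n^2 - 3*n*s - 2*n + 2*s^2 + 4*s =n^2 + 6*n + 2*s^2 + s*(-3*n - 11) + 5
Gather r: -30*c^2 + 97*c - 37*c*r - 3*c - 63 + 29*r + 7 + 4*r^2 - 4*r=-30*c^2 + 94*c + 4*r^2 + r*(25 - 37*c) - 56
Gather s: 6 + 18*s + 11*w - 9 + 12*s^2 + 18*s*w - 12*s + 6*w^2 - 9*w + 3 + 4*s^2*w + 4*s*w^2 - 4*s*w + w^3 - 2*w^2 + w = s^2*(4*w + 12) + s*(4*w^2 + 14*w + 6) + w^3 + 4*w^2 + 3*w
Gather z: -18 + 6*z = 6*z - 18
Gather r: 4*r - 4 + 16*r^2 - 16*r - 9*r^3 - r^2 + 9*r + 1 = -9*r^3 + 15*r^2 - 3*r - 3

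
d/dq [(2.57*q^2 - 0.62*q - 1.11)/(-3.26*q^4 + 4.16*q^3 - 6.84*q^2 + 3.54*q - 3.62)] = (16.7564*q^5 - 16.7548*q^4 - 9.316*q^3 + 18.7098*q^2 - 33.7916*q + 6.1738)/(10.6276*q^8 - 27.1232*q^7 + 61.9024*q^6 - 79.9896*q^5 + 99.8408*q^4 - 78.5456*q^3 + 62.0532*q^2 - 25.6296*q + 13.1044)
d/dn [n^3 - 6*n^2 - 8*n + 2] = 3*n^2 - 12*n - 8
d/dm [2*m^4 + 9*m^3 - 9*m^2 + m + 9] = 8*m^3 + 27*m^2 - 18*m + 1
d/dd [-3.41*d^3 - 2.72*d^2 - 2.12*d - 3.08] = -10.23*d^2 - 5.44*d - 2.12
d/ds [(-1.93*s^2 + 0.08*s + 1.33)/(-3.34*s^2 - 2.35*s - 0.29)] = (4.8027*s^2 + 10.0038*s + 3.1023)/(11.1556*s^4 + 15.698*s^3 + 7.4597*s^2 + 1.363*s + 0.0841)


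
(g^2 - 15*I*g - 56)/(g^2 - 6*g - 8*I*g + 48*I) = (g - 7*I)/(g - 6)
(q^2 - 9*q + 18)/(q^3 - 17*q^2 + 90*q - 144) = 1/(q - 8)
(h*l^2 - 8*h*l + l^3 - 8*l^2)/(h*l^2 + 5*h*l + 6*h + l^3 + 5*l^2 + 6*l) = l*(l - 8)/(l^2 + 5*l + 6)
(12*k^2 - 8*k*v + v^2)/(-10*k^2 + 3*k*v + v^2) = (-6*k + v)/(5*k + v)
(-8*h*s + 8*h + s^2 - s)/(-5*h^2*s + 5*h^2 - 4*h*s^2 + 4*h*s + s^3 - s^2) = (-8*h + s)/(-5*h^2 - 4*h*s + s^2)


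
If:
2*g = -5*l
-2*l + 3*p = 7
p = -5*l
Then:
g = 35/34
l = -7/17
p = 35/17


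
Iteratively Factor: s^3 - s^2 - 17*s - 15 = (s + 3)*(s^2 - 4*s - 5) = (s + 1)*(s + 3)*(s - 5)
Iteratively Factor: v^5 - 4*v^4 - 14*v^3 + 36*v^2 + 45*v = (v)*(v^4 - 4*v^3 - 14*v^2 + 36*v + 45) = v*(v - 3)*(v^3 - v^2 - 17*v - 15) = v*(v - 5)*(v - 3)*(v^2 + 4*v + 3) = v*(v - 5)*(v - 3)*(v + 1)*(v + 3)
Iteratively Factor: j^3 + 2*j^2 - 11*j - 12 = (j + 1)*(j^2 + j - 12) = (j + 1)*(j + 4)*(j - 3)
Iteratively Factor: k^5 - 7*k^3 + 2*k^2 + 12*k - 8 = (k - 1)*(k^4 + k^3 - 6*k^2 - 4*k + 8) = (k - 1)^2*(k^3 + 2*k^2 - 4*k - 8) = (k - 1)^2*(k + 2)*(k^2 - 4) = (k - 2)*(k - 1)^2*(k + 2)*(k + 2)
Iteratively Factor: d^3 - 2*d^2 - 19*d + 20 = (d - 1)*(d^2 - d - 20) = (d - 5)*(d - 1)*(d + 4)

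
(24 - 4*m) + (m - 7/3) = 65/3 - 3*m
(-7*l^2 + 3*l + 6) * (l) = -7*l^3 + 3*l^2 + 6*l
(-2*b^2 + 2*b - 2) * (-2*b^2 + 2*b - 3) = 4*b^4 - 8*b^3 + 14*b^2 - 10*b + 6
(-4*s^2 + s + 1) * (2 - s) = 4*s^3 - 9*s^2 + s + 2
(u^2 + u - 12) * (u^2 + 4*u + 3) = u^4 + 5*u^3 - 5*u^2 - 45*u - 36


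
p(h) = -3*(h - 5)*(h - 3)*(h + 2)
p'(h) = -3*(h - 5)*(h - 3) - 3*(h - 5)*(h + 2) - 3*(h - 3)*(h + 2) = -9*h^2 + 36*h + 3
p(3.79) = 16.60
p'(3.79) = 10.16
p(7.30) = -275.93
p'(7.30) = -213.81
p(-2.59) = 75.10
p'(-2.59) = -150.61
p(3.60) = 14.11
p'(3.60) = 15.96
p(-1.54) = -40.97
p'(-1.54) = -73.78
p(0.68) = -80.58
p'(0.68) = 23.32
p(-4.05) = 392.39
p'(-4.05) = -290.42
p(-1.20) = -62.50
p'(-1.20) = -53.16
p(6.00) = -72.00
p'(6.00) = -105.00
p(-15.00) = 14040.00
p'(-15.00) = -2562.00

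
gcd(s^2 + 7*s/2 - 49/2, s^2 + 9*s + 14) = s + 7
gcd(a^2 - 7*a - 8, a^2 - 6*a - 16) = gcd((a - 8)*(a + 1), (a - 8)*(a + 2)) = a - 8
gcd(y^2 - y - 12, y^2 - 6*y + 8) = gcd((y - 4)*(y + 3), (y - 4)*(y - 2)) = y - 4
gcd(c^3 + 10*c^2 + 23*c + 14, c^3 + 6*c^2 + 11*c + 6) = c^2 + 3*c + 2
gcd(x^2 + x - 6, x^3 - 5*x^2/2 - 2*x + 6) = x - 2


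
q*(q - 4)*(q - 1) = q^3 - 5*q^2 + 4*q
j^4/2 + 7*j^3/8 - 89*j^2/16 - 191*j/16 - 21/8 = (j/2 + 1)*(j - 7/2)*(j + 1/4)*(j + 3)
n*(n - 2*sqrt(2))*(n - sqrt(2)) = n^3 - 3*sqrt(2)*n^2 + 4*n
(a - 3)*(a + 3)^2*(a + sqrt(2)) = a^4 + sqrt(2)*a^3 + 3*a^3 - 9*a^2 + 3*sqrt(2)*a^2 - 27*a - 9*sqrt(2)*a - 27*sqrt(2)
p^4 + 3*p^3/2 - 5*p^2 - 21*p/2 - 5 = (p - 5/2)*(p + 1)^2*(p + 2)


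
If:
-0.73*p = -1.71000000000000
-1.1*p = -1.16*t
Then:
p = 2.34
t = 2.22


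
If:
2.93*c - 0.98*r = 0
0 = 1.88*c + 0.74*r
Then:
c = 0.00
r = 0.00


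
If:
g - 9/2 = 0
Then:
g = 9/2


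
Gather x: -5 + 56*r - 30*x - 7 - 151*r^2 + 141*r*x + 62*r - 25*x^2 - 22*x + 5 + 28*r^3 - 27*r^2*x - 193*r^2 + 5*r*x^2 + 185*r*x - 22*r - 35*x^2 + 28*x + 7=28*r^3 - 344*r^2 + 96*r + x^2*(5*r - 60) + x*(-27*r^2 + 326*r - 24)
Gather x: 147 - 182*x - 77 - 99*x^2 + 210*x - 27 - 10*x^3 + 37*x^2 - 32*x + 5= -10*x^3 - 62*x^2 - 4*x + 48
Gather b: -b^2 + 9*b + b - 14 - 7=-b^2 + 10*b - 21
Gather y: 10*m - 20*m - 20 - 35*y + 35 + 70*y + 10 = -10*m + 35*y + 25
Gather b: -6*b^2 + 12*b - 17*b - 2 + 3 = -6*b^2 - 5*b + 1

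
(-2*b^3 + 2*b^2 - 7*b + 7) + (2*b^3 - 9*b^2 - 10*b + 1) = -7*b^2 - 17*b + 8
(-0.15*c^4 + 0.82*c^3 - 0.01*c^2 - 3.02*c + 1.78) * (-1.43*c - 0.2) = 0.2145*c^5 - 1.1426*c^4 - 0.1497*c^3 + 4.3206*c^2 - 1.9414*c - 0.356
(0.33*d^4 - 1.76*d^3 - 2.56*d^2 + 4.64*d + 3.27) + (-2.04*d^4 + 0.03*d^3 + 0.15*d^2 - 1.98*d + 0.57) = -1.71*d^4 - 1.73*d^3 - 2.41*d^2 + 2.66*d + 3.84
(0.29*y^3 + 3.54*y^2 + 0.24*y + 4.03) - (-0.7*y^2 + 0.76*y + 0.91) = 0.29*y^3 + 4.24*y^2 - 0.52*y + 3.12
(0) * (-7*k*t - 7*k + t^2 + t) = 0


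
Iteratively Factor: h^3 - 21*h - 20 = (h + 1)*(h^2 - h - 20) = (h - 5)*(h + 1)*(h + 4)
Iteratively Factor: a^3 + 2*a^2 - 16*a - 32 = (a - 4)*(a^2 + 6*a + 8) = (a - 4)*(a + 2)*(a + 4)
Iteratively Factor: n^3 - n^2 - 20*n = (n - 5)*(n^2 + 4*n) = (n - 5)*(n + 4)*(n)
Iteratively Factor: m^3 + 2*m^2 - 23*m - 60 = (m + 4)*(m^2 - 2*m - 15) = (m + 3)*(m + 4)*(m - 5)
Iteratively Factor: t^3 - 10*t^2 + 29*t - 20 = (t - 1)*(t^2 - 9*t + 20) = (t - 5)*(t - 1)*(t - 4)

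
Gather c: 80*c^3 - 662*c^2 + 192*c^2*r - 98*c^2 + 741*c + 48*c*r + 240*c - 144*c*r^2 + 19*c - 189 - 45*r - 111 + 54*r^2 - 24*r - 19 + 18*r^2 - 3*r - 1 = 80*c^3 + c^2*(192*r - 760) + c*(-144*r^2 + 48*r + 1000) + 72*r^2 - 72*r - 320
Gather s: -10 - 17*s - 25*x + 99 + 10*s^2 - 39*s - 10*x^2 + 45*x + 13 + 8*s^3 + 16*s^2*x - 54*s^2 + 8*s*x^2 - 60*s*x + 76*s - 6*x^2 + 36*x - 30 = 8*s^3 + s^2*(16*x - 44) + s*(8*x^2 - 60*x + 20) - 16*x^2 + 56*x + 72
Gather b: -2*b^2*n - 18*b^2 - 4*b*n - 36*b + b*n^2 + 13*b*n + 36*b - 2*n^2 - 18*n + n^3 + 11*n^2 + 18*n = b^2*(-2*n - 18) + b*(n^2 + 9*n) + n^3 + 9*n^2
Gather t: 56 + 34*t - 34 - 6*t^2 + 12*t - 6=-6*t^2 + 46*t + 16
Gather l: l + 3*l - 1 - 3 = 4*l - 4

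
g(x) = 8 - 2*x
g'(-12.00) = -2.00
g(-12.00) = 32.00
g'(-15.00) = -2.00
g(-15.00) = 38.00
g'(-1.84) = -2.00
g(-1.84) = 11.68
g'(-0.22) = -2.00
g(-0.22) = 8.44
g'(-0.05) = -2.00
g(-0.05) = 8.10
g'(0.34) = -2.00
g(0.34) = 7.32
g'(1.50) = -2.00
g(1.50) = 5.00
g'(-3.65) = -2.00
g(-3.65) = 15.30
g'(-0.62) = -2.00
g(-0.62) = 9.24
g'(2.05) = -2.00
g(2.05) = 3.90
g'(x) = -2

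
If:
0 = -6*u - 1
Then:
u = -1/6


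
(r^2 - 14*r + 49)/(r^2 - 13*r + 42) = (r - 7)/(r - 6)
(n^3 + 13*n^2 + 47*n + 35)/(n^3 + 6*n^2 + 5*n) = (n + 7)/n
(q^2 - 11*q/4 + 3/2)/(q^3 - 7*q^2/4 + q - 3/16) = 4*(q - 2)/(4*q^2 - 4*q + 1)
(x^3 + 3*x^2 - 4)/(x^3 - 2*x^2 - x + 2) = (x^2 + 4*x + 4)/(x^2 - x - 2)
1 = 1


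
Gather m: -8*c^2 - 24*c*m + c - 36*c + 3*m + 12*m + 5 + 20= -8*c^2 - 35*c + m*(15 - 24*c) + 25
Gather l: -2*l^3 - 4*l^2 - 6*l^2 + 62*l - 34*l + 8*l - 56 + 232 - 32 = -2*l^3 - 10*l^2 + 36*l + 144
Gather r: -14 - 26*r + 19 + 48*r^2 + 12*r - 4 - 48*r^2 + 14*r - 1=0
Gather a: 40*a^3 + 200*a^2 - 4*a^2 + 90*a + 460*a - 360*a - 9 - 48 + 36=40*a^3 + 196*a^2 + 190*a - 21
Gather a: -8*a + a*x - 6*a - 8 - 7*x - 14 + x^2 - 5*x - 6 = a*(x - 14) + x^2 - 12*x - 28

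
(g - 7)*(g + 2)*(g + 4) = g^3 - g^2 - 34*g - 56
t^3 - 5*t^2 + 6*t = t*(t - 3)*(t - 2)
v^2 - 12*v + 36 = (v - 6)^2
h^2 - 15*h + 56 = (h - 8)*(h - 7)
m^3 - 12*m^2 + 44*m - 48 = (m - 6)*(m - 4)*(m - 2)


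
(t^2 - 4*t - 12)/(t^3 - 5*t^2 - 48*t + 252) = (t + 2)/(t^2 + t - 42)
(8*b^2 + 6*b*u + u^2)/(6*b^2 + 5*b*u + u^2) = (4*b + u)/(3*b + u)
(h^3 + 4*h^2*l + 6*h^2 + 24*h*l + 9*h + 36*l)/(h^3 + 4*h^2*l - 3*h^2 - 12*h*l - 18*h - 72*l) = (h + 3)/(h - 6)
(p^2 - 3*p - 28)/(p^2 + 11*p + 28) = (p - 7)/(p + 7)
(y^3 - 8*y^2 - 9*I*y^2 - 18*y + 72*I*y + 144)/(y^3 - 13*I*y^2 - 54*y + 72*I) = (y - 8)/(y - 4*I)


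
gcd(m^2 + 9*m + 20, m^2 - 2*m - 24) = m + 4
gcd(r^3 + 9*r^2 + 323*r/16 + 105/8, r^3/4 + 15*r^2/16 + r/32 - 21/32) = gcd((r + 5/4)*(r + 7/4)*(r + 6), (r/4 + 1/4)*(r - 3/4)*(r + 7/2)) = 1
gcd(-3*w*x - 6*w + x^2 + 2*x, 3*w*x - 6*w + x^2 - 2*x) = 1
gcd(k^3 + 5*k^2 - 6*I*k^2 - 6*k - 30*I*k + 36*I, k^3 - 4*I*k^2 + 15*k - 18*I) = k - 6*I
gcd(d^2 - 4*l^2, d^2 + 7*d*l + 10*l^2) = d + 2*l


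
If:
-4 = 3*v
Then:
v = -4/3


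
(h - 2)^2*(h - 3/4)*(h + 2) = h^4 - 11*h^3/4 - 5*h^2/2 + 11*h - 6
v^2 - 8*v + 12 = (v - 6)*(v - 2)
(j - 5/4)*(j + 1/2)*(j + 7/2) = j^3 + 11*j^2/4 - 13*j/4 - 35/16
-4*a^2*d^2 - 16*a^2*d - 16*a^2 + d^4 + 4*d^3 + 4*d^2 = (-2*a + d)*(2*a + d)*(d + 2)^2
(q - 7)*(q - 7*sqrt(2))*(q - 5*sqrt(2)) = q^3 - 12*sqrt(2)*q^2 - 7*q^2 + 70*q + 84*sqrt(2)*q - 490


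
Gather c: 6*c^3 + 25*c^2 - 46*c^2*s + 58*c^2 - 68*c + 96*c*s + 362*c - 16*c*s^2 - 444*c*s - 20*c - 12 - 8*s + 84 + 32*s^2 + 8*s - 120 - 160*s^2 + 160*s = 6*c^3 + c^2*(83 - 46*s) + c*(-16*s^2 - 348*s + 274) - 128*s^2 + 160*s - 48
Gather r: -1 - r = -r - 1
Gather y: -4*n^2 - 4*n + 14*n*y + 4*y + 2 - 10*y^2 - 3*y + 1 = -4*n^2 - 4*n - 10*y^2 + y*(14*n + 1) + 3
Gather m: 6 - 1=5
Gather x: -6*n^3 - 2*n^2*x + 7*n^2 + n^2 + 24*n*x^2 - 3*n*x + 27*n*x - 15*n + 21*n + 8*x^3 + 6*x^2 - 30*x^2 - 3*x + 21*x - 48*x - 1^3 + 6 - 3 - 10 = -6*n^3 + 8*n^2 + 6*n + 8*x^3 + x^2*(24*n - 24) + x*(-2*n^2 + 24*n - 30) - 8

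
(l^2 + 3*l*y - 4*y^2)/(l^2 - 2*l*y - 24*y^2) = (-l + y)/(-l + 6*y)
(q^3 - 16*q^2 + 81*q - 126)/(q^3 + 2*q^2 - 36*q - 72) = (q^2 - 10*q + 21)/(q^2 + 8*q + 12)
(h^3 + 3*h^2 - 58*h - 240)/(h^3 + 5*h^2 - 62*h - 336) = (h + 5)/(h + 7)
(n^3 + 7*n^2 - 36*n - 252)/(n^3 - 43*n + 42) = (n + 6)/(n - 1)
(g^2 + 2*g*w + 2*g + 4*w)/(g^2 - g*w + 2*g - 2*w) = (-g - 2*w)/(-g + w)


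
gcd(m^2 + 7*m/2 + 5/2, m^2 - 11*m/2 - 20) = m + 5/2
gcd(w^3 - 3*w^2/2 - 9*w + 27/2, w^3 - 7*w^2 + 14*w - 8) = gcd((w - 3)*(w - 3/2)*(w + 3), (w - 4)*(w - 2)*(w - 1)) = 1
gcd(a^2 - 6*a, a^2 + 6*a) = a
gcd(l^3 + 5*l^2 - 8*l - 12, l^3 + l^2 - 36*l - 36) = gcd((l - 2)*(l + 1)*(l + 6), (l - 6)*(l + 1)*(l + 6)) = l^2 + 7*l + 6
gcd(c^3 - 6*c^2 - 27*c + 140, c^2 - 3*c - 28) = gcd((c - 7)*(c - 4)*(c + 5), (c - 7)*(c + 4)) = c - 7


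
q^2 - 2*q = q*(q - 2)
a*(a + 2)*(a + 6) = a^3 + 8*a^2 + 12*a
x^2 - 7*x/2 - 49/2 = (x - 7)*(x + 7/2)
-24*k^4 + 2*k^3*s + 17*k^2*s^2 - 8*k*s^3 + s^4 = (-4*k + s)*(-3*k + s)*(-2*k + s)*(k + s)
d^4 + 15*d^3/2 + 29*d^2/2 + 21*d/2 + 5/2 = (d + 1/2)*(d + 1)^2*(d + 5)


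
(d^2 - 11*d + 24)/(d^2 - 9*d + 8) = (d - 3)/(d - 1)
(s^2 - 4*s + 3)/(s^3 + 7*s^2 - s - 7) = (s - 3)/(s^2 + 8*s + 7)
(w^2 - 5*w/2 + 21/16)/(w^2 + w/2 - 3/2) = (16*w^2 - 40*w + 21)/(8*(2*w^2 + w - 3))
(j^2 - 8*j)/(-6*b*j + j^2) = (8 - j)/(6*b - j)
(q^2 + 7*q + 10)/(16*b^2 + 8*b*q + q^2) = (q^2 + 7*q + 10)/(16*b^2 + 8*b*q + q^2)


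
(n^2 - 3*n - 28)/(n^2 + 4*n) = (n - 7)/n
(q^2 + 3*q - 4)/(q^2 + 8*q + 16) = (q - 1)/(q + 4)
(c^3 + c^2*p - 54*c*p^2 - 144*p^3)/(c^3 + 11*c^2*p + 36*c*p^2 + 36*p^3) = (c - 8*p)/(c + 2*p)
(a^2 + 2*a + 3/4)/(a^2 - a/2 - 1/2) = (a + 3/2)/(a - 1)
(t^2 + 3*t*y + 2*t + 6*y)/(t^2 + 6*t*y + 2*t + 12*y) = (t + 3*y)/(t + 6*y)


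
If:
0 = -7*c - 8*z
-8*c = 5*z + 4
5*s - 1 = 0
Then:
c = -32/29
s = 1/5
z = 28/29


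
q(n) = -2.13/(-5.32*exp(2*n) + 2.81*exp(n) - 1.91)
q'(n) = -2.13*(10.64*exp(2*n) - 2.81*exp(n))/(-5.32*exp(2*n) + 2.81*exp(n) - 1.91)^2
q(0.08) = 0.42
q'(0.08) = -0.77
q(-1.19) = 1.38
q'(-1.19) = -0.12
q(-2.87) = 1.20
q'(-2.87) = 0.09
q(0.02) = 0.47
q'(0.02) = -0.83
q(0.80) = 0.10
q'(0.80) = -0.20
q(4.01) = 0.00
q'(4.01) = -0.00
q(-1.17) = 1.37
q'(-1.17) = -0.14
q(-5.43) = 1.12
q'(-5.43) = 0.01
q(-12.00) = 1.12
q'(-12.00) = 0.00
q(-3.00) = 1.19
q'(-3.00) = 0.08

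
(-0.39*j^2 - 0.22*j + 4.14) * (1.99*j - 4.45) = -0.7761*j^3 + 1.2977*j^2 + 9.2176*j - 18.423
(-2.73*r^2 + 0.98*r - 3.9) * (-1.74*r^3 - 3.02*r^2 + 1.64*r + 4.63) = 4.7502*r^5 + 6.5394*r^4 - 0.6508*r^3 + 0.745300000000002*r^2 - 1.8586*r - 18.057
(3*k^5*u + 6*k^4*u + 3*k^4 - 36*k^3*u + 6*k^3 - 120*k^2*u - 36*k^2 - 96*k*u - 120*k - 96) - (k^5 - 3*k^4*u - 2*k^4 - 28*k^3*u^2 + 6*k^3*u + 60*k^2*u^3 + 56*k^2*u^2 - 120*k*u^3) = 3*k^5*u - k^5 + 9*k^4*u + 5*k^4 + 28*k^3*u^2 - 42*k^3*u + 6*k^3 - 60*k^2*u^3 - 56*k^2*u^2 - 120*k^2*u - 36*k^2 + 120*k*u^3 - 96*k*u - 120*k - 96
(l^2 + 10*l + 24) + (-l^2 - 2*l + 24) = 8*l + 48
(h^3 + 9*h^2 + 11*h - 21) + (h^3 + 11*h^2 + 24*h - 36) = 2*h^3 + 20*h^2 + 35*h - 57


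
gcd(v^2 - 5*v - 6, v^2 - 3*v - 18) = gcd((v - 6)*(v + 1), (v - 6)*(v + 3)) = v - 6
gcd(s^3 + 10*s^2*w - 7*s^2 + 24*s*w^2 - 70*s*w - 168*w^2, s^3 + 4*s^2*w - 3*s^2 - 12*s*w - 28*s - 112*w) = s^2 + 4*s*w - 7*s - 28*w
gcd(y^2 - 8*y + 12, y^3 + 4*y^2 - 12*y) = y - 2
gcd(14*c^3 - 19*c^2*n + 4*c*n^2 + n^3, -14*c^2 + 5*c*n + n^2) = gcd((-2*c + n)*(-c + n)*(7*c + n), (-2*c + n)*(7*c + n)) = 14*c^2 - 5*c*n - n^2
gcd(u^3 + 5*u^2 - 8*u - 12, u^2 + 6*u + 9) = 1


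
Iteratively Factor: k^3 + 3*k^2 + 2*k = (k + 1)*(k^2 + 2*k) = k*(k + 1)*(k + 2)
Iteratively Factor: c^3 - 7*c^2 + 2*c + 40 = (c - 4)*(c^2 - 3*c - 10) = (c - 5)*(c - 4)*(c + 2)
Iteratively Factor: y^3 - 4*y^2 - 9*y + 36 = (y - 4)*(y^2 - 9) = (y - 4)*(y - 3)*(y + 3)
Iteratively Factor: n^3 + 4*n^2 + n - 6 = (n + 2)*(n^2 + 2*n - 3) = (n - 1)*(n + 2)*(n + 3)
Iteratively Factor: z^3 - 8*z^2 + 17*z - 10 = (z - 1)*(z^2 - 7*z + 10) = (z - 2)*(z - 1)*(z - 5)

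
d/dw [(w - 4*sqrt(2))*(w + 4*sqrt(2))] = 2*w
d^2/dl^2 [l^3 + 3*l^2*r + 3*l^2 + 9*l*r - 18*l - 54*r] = 6*l + 6*r + 6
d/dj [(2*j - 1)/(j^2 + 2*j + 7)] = 2*(-j^2 + j + 8)/(j^4 + 4*j^3 + 18*j^2 + 28*j + 49)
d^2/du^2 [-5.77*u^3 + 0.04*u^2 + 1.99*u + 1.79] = 0.08 - 34.62*u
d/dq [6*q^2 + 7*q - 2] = 12*q + 7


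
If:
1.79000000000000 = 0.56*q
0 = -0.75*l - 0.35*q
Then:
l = -1.49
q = 3.20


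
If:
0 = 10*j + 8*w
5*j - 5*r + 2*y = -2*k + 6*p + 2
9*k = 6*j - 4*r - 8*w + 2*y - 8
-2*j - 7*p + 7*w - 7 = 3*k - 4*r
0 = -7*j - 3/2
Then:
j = -3/14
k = 62*y/659 - 701/659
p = 82*y/659 - 17715/36904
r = 190*y/659 - 8557/18452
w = 15/56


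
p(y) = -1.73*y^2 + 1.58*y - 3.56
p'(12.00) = -39.94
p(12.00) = -233.72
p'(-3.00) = 11.96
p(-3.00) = -23.87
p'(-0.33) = 2.72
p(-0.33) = -4.27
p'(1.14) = -2.36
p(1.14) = -4.01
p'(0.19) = 0.92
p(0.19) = -3.32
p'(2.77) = -8.00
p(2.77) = -12.46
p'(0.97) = -1.78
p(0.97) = -3.66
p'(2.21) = -6.07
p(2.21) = -8.52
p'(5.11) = -16.10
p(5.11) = -40.66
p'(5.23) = -16.52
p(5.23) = -42.62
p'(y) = 1.58 - 3.46*y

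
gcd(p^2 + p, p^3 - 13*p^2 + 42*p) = p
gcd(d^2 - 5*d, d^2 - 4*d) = d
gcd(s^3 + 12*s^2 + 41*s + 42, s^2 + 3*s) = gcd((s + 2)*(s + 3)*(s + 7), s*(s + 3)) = s + 3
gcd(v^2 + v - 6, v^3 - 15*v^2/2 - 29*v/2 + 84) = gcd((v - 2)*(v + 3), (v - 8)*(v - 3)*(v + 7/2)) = 1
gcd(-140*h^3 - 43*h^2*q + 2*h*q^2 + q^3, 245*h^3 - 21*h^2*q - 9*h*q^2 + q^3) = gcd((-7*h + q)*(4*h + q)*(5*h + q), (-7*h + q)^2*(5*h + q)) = -35*h^2 - 2*h*q + q^2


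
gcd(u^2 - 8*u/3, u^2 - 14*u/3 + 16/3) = u - 8/3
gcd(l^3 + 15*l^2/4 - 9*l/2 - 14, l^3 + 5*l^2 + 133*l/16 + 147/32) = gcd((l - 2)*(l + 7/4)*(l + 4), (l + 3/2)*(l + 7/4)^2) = l + 7/4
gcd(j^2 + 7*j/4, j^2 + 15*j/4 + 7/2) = j + 7/4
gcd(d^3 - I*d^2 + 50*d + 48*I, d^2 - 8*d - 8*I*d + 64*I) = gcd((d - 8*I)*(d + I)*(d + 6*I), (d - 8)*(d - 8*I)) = d - 8*I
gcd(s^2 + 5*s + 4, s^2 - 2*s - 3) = s + 1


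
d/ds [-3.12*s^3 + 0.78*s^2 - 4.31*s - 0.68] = -9.36*s^2 + 1.56*s - 4.31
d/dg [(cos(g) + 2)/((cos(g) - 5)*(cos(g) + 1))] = (cos(g)^2 + 4*cos(g) - 3)*sin(g)/((cos(g) - 5)^2*(cos(g) + 1)^2)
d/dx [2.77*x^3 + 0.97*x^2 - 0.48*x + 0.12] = 8.31*x^2 + 1.94*x - 0.48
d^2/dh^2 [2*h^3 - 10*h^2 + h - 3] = 12*h - 20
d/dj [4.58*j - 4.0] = 4.58000000000000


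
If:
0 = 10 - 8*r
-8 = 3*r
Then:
No Solution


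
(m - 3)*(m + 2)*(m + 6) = m^3 + 5*m^2 - 12*m - 36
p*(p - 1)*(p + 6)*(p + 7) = p^4 + 12*p^3 + 29*p^2 - 42*p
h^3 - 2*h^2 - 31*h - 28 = (h - 7)*(h + 1)*(h + 4)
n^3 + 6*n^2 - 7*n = n*(n - 1)*(n + 7)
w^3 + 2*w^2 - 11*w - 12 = (w - 3)*(w + 1)*(w + 4)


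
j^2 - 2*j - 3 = (j - 3)*(j + 1)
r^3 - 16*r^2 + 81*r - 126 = (r - 7)*(r - 6)*(r - 3)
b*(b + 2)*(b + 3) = b^3 + 5*b^2 + 6*b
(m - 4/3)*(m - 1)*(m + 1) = m^3 - 4*m^2/3 - m + 4/3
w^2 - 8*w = w*(w - 8)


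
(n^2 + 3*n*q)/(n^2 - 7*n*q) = (n + 3*q)/(n - 7*q)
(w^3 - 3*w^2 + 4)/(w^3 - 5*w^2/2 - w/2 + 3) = 2*(w - 2)/(2*w - 3)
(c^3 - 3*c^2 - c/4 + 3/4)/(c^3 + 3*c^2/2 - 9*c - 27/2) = (4*c^2 - 1)/(2*(2*c^2 + 9*c + 9))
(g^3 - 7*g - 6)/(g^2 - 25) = (g^3 - 7*g - 6)/(g^2 - 25)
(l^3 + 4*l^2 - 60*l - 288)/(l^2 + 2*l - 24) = (l^2 - 2*l - 48)/(l - 4)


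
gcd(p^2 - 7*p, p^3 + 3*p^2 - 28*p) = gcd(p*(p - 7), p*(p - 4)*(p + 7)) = p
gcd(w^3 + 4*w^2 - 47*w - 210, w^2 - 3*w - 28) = w - 7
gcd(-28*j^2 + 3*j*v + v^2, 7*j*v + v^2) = 7*j + v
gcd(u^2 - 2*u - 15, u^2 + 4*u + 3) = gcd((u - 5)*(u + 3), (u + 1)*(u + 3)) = u + 3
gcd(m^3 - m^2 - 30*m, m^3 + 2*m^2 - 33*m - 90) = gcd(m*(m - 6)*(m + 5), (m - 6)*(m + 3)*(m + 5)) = m^2 - m - 30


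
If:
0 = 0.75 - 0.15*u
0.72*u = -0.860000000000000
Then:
No Solution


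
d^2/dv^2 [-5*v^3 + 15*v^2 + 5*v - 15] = 30 - 30*v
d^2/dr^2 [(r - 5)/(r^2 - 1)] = 2*(4*r^2*(r - 5) + (5 - 3*r)*(r^2 - 1))/(r^2 - 1)^3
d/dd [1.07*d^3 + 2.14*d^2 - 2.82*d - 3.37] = 3.21*d^2 + 4.28*d - 2.82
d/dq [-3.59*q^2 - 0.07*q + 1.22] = -7.18*q - 0.07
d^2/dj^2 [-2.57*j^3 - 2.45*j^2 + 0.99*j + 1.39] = -15.42*j - 4.9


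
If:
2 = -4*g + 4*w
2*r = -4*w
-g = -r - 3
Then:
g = 2/3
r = -7/3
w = 7/6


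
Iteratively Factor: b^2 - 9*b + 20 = (b - 4)*(b - 5)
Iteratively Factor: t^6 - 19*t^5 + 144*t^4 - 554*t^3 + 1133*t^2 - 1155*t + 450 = (t - 2)*(t^5 - 17*t^4 + 110*t^3 - 334*t^2 + 465*t - 225) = (t - 3)*(t - 2)*(t^4 - 14*t^3 + 68*t^2 - 130*t + 75) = (t - 5)*(t - 3)*(t - 2)*(t^3 - 9*t^2 + 23*t - 15) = (t - 5)*(t - 3)^2*(t - 2)*(t^2 - 6*t + 5) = (t - 5)*(t - 3)^2*(t - 2)*(t - 1)*(t - 5)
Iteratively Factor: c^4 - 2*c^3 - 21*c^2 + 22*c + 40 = (c - 2)*(c^3 - 21*c - 20) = (c - 5)*(c - 2)*(c^2 + 5*c + 4) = (c - 5)*(c - 2)*(c + 4)*(c + 1)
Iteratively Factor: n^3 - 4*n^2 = (n)*(n^2 - 4*n) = n^2*(n - 4)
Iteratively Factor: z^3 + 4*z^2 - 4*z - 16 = (z - 2)*(z^2 + 6*z + 8) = (z - 2)*(z + 4)*(z + 2)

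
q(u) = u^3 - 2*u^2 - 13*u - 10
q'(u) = 3*u^2 - 4*u - 13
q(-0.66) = -2.58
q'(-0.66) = -9.05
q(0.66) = -19.16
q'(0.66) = -14.33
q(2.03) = -36.27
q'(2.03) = -8.76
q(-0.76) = -1.71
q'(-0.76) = -8.23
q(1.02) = -24.28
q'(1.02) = -13.96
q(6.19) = 70.07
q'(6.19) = 77.19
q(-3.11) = -18.99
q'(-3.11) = 28.46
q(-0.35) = -5.74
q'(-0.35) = -11.23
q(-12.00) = -1870.00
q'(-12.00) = 467.00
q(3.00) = -40.00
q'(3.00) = 2.00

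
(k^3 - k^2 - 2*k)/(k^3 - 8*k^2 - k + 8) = k*(k - 2)/(k^2 - 9*k + 8)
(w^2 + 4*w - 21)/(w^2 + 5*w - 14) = (w - 3)/(w - 2)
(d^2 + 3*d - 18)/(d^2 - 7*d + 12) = (d + 6)/(d - 4)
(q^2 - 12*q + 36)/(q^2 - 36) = (q - 6)/(q + 6)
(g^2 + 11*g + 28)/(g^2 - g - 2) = (g^2 + 11*g + 28)/(g^2 - g - 2)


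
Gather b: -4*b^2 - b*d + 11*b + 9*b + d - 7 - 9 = -4*b^2 + b*(20 - d) + d - 16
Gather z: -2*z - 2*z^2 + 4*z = -2*z^2 + 2*z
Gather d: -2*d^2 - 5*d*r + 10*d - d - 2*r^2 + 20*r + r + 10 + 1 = -2*d^2 + d*(9 - 5*r) - 2*r^2 + 21*r + 11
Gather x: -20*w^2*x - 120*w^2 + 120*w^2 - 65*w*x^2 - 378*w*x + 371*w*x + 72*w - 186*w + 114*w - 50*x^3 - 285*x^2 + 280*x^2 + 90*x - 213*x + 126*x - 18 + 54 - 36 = -50*x^3 + x^2*(-65*w - 5) + x*(-20*w^2 - 7*w + 3)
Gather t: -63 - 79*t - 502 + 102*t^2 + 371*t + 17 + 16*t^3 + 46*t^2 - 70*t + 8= 16*t^3 + 148*t^2 + 222*t - 540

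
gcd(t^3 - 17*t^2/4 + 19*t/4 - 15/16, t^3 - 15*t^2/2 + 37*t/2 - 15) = t - 5/2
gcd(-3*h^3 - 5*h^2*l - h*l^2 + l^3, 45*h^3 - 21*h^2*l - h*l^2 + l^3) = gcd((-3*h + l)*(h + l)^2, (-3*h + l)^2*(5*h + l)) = 3*h - l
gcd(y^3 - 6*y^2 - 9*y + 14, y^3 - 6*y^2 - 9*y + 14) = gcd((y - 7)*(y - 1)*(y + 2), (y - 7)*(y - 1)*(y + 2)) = y^3 - 6*y^2 - 9*y + 14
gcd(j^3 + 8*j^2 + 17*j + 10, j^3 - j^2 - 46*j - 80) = j^2 + 7*j + 10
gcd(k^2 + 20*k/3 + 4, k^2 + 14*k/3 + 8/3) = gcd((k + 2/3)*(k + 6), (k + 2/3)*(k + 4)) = k + 2/3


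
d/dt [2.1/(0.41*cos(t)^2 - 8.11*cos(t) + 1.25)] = (1.722*cos(t) - 17.031)*sin(t)/(0.41*cos(t)^2 - 8.11*cos(t) + 1.25)^2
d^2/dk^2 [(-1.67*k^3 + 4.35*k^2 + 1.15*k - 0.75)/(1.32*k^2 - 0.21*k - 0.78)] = (1.4210854715202e-14*k^4 + 2.833002*k^3 + 17.390484*k^2 + 2.255472*k + 3.30579)/(2.299968*k^6 - 1.097712*k^5 - 3.90258*k^4 + 1.288035*k^3 + 2.30607*k^2 - 0.383292*k - 0.474552)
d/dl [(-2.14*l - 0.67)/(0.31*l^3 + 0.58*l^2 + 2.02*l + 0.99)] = (1.3268*l^3 + 1.8643*l^2 + 0.7772*l - 0.7652)/(0.0961*l^6 + 0.3596*l^5 + 1.5888*l^4 + 2.957*l^3 + 5.2288*l^2 + 3.9996*l + 0.9801)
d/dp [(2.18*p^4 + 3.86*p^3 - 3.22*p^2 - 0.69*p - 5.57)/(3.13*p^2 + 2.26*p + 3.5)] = (13.6468*p^5 + 26.8622*p^4 + 47.9672*p^3 + 35.4125*p^2 + 12.3282*p + 10.1732)/(9.7969*p^4 + 14.1476*p^3 + 27.0176*p^2 + 15.82*p + 12.25)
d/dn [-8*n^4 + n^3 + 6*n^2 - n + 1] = -32*n^3 + 3*n^2 + 12*n - 1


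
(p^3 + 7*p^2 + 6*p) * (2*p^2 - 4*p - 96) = 2*p^5 + 10*p^4 - 112*p^3 - 696*p^2 - 576*p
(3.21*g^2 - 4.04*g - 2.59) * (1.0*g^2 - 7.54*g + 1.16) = 3.21*g^4 - 28.2434*g^3 + 31.5952*g^2 + 14.8422*g - 3.0044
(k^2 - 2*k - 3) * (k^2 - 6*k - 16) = k^4 - 8*k^3 - 7*k^2 + 50*k + 48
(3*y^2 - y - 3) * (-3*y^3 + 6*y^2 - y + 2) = -9*y^5 + 21*y^4 - 11*y^2 + y - 6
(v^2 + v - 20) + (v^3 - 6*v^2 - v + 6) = v^3 - 5*v^2 - 14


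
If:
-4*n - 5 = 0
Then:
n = -5/4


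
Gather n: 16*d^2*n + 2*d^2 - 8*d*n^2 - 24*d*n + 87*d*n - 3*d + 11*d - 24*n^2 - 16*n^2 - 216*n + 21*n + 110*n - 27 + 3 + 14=2*d^2 + 8*d + n^2*(-8*d - 40) + n*(16*d^2 + 63*d - 85) - 10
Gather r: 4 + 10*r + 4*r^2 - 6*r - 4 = 4*r^2 + 4*r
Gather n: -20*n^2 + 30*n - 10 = -20*n^2 + 30*n - 10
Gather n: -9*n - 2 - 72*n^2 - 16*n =-72*n^2 - 25*n - 2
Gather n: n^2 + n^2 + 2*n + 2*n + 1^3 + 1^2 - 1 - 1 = 2*n^2 + 4*n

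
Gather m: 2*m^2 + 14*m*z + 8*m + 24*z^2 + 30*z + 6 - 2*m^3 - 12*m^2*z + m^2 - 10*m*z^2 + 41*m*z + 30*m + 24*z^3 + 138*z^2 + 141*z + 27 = -2*m^3 + m^2*(3 - 12*z) + m*(-10*z^2 + 55*z + 38) + 24*z^3 + 162*z^2 + 171*z + 33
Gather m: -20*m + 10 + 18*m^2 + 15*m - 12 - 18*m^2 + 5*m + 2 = 0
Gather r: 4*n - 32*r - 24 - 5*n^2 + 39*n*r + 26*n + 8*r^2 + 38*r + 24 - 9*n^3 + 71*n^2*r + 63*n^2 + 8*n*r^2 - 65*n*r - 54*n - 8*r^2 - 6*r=-9*n^3 + 58*n^2 + 8*n*r^2 - 24*n + r*(71*n^2 - 26*n)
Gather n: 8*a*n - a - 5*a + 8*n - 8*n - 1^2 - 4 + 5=8*a*n - 6*a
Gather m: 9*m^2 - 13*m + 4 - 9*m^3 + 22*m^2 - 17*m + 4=-9*m^3 + 31*m^2 - 30*m + 8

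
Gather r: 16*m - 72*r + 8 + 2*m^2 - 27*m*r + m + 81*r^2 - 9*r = 2*m^2 + 17*m + 81*r^2 + r*(-27*m - 81) + 8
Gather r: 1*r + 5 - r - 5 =0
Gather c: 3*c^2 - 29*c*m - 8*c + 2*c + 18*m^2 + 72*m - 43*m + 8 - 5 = 3*c^2 + c*(-29*m - 6) + 18*m^2 + 29*m + 3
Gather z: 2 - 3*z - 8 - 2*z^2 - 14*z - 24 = -2*z^2 - 17*z - 30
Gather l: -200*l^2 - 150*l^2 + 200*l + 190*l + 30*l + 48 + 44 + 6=-350*l^2 + 420*l + 98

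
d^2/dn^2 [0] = 0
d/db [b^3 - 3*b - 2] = 3*b^2 - 3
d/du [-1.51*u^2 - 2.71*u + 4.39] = -3.02*u - 2.71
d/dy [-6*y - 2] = -6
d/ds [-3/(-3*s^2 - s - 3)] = 3*(-6*s - 1)/(3*s^2 + s + 3)^2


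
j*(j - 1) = j^2 - j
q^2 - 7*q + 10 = (q - 5)*(q - 2)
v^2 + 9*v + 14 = (v + 2)*(v + 7)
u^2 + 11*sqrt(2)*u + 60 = (u + 5*sqrt(2))*(u + 6*sqrt(2))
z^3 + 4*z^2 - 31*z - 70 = (z - 5)*(z + 2)*(z + 7)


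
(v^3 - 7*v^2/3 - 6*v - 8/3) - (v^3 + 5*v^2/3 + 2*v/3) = -4*v^2 - 20*v/3 - 8/3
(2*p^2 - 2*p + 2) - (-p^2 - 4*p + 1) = 3*p^2 + 2*p + 1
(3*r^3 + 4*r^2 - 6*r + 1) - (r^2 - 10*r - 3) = 3*r^3 + 3*r^2 + 4*r + 4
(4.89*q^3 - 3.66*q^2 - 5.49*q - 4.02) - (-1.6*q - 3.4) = 4.89*q^3 - 3.66*q^2 - 3.89*q - 0.62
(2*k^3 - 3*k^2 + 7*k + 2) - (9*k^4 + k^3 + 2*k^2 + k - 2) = -9*k^4 + k^3 - 5*k^2 + 6*k + 4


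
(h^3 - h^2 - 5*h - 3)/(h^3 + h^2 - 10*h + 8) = (h^3 - h^2 - 5*h - 3)/(h^3 + h^2 - 10*h + 8)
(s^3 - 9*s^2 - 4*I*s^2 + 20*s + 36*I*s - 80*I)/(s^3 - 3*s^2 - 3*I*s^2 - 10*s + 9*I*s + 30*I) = (s^2 - 4*s*(1 + I) + 16*I)/(s^2 + s*(2 - 3*I) - 6*I)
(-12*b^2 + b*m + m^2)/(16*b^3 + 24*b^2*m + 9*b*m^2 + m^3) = (-3*b + m)/(4*b^2 + 5*b*m + m^2)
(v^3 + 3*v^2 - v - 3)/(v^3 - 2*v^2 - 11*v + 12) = (v + 1)/(v - 4)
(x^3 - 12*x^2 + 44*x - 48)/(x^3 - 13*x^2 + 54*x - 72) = (x - 2)/(x - 3)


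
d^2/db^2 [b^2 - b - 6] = 2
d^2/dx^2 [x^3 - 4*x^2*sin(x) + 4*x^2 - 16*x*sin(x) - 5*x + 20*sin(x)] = 4*x^2*sin(x) - 16*sqrt(2)*x*cos(x + pi/4) + 6*x - 28*sin(x) - 32*cos(x) + 8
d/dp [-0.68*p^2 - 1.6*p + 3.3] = -1.36*p - 1.6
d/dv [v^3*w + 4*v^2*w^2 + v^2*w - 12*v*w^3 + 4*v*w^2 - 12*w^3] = w*(3*v^2 + 8*v*w + 2*v - 12*w^2 + 4*w)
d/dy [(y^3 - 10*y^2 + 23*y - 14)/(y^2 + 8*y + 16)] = (y^3 + 12*y^2 - 103*y + 120)/(y^3 + 12*y^2 + 48*y + 64)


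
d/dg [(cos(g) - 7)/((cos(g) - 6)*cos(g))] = (sin(g) + 42*sin(g)/cos(g)^2 - 14*tan(g))/(cos(g) - 6)^2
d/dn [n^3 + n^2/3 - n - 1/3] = 3*n^2 + 2*n/3 - 1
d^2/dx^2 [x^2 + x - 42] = 2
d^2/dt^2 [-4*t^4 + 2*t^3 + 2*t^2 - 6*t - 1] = -48*t^2 + 12*t + 4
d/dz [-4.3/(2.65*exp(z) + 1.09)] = 11.395*exp(z)/(2.65*exp(z) + 1.09)^2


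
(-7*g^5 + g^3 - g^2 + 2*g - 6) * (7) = -49*g^5 + 7*g^3 - 7*g^2 + 14*g - 42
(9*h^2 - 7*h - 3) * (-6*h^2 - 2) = -54*h^4 + 42*h^3 + 14*h + 6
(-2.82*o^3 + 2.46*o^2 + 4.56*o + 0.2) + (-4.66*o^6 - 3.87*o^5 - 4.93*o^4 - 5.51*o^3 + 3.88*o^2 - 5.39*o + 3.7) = -4.66*o^6 - 3.87*o^5 - 4.93*o^4 - 8.33*o^3 + 6.34*o^2 - 0.83*o + 3.9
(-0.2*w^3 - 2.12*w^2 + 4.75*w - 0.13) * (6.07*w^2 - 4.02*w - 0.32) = -1.214*w^5 - 12.0644*w^4 + 37.4189*w^3 - 19.2057*w^2 - 0.9974*w + 0.0416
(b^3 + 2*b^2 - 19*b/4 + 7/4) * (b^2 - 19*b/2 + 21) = b^5 - 15*b^4/2 - 11*b^3/4 + 711*b^2/8 - 931*b/8 + 147/4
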